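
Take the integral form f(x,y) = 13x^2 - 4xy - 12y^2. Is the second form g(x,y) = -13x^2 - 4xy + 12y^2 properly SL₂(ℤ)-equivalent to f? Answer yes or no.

D₁ = 640, D₂ = 640
river cycle of f (length 8): (-12, 4, 13), (13, 22, -3), (-3, 20, 20), (20, 20, -3), (-3, 22, 13), (13, 4, -12), (-12, 20, 5), (5, 20, -12)
river cycle of g (length 8): (12, 4, -13), (-13, 22, 3), (3, 20, -20), (-20, 20, 3), (3, 22, -13), (-13, 4, 12), (12, 20, -5), (-5, 20, 12)
cycles differ ⇒ inequivalent

no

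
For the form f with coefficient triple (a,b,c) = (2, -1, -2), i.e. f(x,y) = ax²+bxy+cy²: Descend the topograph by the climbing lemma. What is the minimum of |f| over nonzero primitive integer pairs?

descent: ρ → (-2,1,2)  [lands on river]
river: ρ → (2,3,-1)
river: ρ → (-1,3,2)
river: ρ → (2,1,-2)
river: ρ → (-2,3,1)
river: ρ → (1,3,-2)
closes: descent 1, river 6
min |a| on river = 1

1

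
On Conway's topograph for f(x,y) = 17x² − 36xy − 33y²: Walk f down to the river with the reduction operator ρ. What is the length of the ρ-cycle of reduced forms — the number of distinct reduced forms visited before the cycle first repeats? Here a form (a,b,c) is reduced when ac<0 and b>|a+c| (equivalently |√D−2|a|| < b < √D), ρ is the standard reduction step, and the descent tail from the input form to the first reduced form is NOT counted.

D = 3540, ⌊√D⌋ = 59
descent: ρ → (-33,36,17)  [lands on river]
river: ρ → (17,32,-37)
river: ρ → (-37,42,12)
river: ρ → (12,54,-13)
river: ρ → (-13,50,20)
river: ρ → (20,30,-33)
ρ-cycle length = 6 (tail of 1 descent step not counted)

6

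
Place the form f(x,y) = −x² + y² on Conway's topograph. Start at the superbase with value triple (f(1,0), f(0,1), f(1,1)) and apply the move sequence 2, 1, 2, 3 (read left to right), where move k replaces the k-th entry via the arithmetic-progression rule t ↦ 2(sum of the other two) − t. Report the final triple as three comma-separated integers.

start (-1,1,0) = (f(1,0),f(0,1),f(1,1))
replace slot 2: 2·((-1)+0) − 1 = -3 → (-1,-3,0)
replace slot 1: 2·((-3)+0) − (-1) = -5 → (-5,-3,0)
replace slot 2: 2·((-5)+0) − (-3) = -7 → (-5,-7,0)
replace slot 3: 2·((-5)+(-7)) − 0 = -24 → (-5,-7,-24)

-5,-7,-24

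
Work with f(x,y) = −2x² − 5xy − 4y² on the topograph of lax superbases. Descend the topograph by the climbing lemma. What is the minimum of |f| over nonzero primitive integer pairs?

translate: b→1 (≡5 mod 4), so (2,5,4)→(2,1,1)
flip: (2,1,1)→(1,-1,2)
translate: b→1 (≡-1 mod 2), so (1,-1,2)→(1,1,2)
reduced (well bottom): (1,1,2) with a≤c, −a<b≤a
well minimum |f| = |-1| = 1 (negative-definite)

1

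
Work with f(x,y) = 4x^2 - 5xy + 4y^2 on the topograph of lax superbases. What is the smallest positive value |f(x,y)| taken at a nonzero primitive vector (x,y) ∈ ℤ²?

translate: b→3 (≡-5 mod 8), so (4,-5,4)→(4,3,3)
flip: (4,3,3)→(3,-3,4)
translate: b→3 (≡-3 mod 6), so (3,-3,4)→(3,3,4)
reduced (well bottom): (3,3,4) with a≤c, −a<b≤a
well minimum = a = 3

3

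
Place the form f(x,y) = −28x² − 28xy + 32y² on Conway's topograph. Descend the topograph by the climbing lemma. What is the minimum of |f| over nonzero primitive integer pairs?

descent: ρ → (32,28,-28)  [lands on river]
river: ρ → (-28,28,32)
river: ρ → (32,36,-24)
river: ρ → (-24,60,8)
river: ρ → (8,52,-52)
river: ρ → (-52,52,8)
river: ρ → (8,60,-24)
river: ρ → (-24,36,32)
closes: descent 1, river 8
min |a| on river = 8

8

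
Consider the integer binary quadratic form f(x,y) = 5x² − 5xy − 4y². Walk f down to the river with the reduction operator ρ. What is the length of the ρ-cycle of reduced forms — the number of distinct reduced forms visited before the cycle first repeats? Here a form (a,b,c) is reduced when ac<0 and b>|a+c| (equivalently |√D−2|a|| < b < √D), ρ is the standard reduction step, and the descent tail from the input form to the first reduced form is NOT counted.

D = 105, ⌊√D⌋ = 10
descent: ρ → (-4,5,5)  [lands on river]
river: ρ → (5,5,-4)
river: ρ → (-4,3,6)
river: ρ → (6,9,-1)
river: ρ → (-1,9,6)
river: ρ → (6,3,-4)
ρ-cycle length = 6 (tail of 1 descent step not counted)

6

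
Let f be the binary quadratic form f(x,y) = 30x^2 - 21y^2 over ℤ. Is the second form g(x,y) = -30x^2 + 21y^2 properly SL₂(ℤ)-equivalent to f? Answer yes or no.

D₁ = 2520, D₂ = 2520
river cycle of f (length 4): (-21, 42, 9), (9, 48, -6), (-6, 48, 9), (9, 42, -21)
river cycle of g (length 4): (21, 42, -9), (-9, 48, 6), (6, 48, -9), (-9, 42, 21)
cycles differ ⇒ inequivalent

no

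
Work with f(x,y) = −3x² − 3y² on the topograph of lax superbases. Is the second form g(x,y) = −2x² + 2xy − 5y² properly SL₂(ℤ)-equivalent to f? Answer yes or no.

D₁ = -36, D₂ = -36
f is negative-definite; reduce −f:
−f: reduced (well bottom): (3,0,3) with a≤c, −a<b≤a
flip sign back: reduced form of f is (-3,0,-3)
g is negative-definite; reduce −g:
−g: translate: b→2 (≡-2 mod 4), so (2,-2,5)→(2,2,5)
−g: reduced (well bottom): (2,2,5) with a≤c, −a<b≤a
flip sign back: reduced form of g is (-2,-2,-5)
reduced forms (-3, 0, -3) vs (-2, -2, -5) ⇒ inequivalent

no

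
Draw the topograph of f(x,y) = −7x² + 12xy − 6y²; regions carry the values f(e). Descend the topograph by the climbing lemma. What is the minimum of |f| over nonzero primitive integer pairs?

translate: b→2 (≡-12 mod 14), so (7,-12,6)→(7,2,1)
flip: (7,2,1)→(1,-2,7)
translate: b→0 (≡-2 mod 2), so (1,-2,7)→(1,0,6)
reduced (well bottom): (1,0,6) with a≤c, −a<b≤a
well minimum |f| = |-1| = 1 (negative-definite)

1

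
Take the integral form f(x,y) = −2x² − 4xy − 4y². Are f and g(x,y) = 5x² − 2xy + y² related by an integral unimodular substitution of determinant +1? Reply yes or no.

D₁ = -16, D₂ = -16
f is negative-definite; reduce −f:
−f: translate: b→0 (≡4 mod 4), so (2,4,4)→(2,0,2)
−f: reduced (well bottom): (2,0,2) with a≤c, −a<b≤a
flip sign back: reduced form of f is (-2,0,-2)
g: flip: (5,-2,1)→(1,2,5)
g: translate: b→0 (≡2 mod 2), so (1,2,5)→(1,0,4)
g: reduced (well bottom): (1,0,4) with a≤c, −a<b≤a
reduced forms (-2, 0, -2) vs (1, 0, 4) ⇒ inequivalent

no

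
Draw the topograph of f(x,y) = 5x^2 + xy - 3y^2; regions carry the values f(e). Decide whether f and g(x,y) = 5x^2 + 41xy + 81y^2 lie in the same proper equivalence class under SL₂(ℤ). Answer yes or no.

D₁ = 61, D₂ = 61
river cycle of f (length 6): (-3, 5, 3), (3, 7, -1), (-1, 7, 3), (3, 5, -3), (-3, 7, 1), (1, 7, -3)
river cycle of g (length 6): (-3, 5, 3), (3, 7, -1), (-1, 7, 3), (3, 5, -3), (-3, 7, 1), (1, 7, -3)
cycles coincide ⇒ equivalent

yes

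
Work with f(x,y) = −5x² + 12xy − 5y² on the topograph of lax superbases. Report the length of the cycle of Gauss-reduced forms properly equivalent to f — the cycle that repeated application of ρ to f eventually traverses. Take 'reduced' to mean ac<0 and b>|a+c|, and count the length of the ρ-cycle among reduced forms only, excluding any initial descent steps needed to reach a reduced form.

D = 44, ⌊√D⌋ = 6
descent: ρ → (-5,-2,2)
descent: ρ → (2,6,-1)  [lands on river]
river: ρ → (-1,6,2)
ρ-cycle length = 2 (tail of 2 descent steps not counted)

2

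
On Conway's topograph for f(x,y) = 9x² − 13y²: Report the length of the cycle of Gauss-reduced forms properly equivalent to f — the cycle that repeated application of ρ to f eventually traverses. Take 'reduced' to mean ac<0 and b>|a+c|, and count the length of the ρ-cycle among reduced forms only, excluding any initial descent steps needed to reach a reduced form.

D = 468, ⌊√D⌋ = 21
descent: ρ → (-13,0,9)
descent: ρ → (9,18,-4)  [lands on river]
river: ρ → (-4,14,17)
river: ρ → (17,20,-1)
river: ρ → (-1,20,17)
river: ρ → (17,14,-4)
river: ρ → (-4,18,9)
ρ-cycle length = 6 (tail of 2 descent steps not counted)

6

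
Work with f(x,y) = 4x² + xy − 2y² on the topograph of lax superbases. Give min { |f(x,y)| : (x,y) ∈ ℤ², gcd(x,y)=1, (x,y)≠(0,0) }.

descent: ρ → (-2,3,3)  [lands on river]
river: ρ → (3,3,-2)
river: ρ → (-2,5,1)
river: ρ → (1,5,-2)
closes: descent 1, river 4
min |a| on river = 1

1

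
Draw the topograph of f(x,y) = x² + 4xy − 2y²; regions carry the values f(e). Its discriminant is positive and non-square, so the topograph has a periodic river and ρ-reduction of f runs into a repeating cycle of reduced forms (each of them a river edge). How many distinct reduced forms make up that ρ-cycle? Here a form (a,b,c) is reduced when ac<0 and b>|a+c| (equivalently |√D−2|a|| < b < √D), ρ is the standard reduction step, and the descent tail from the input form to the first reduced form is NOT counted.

D = 24, ⌊√D⌋ = 4
river: ρ → (-2,4,1)
river: ρ → (1,4,-2)
ρ-cycle length = 2 (tail of 0 descent steps not counted)

2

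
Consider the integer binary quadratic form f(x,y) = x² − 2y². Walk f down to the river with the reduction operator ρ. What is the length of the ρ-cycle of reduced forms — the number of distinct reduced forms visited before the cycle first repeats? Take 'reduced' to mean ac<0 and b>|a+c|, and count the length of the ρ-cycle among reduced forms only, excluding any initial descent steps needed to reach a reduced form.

D = 8, ⌊√D⌋ = 2
descent: ρ → (-2,0,1)
descent: ρ → (1,2,-1)  [lands on river]
river: ρ → (-1,2,1)
ρ-cycle length = 2 (tail of 2 descent steps not counted)

2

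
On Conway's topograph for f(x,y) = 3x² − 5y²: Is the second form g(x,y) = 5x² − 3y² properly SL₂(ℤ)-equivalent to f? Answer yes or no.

D₁ = 60, D₂ = 60
river cycle of f (length 2): (3, 6, -2), (-2, 6, 3)
river cycle of g (length 2): (-3, 6, 2), (2, 6, -3)
cycles differ ⇒ inequivalent

no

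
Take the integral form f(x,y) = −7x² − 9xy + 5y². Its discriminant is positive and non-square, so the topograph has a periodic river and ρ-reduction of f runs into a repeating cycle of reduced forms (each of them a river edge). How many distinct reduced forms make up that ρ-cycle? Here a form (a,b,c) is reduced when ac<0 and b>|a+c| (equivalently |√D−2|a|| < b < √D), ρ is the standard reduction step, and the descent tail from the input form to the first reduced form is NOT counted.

D = 221, ⌊√D⌋ = 14
descent: ρ → (5,9,-7)  [lands on river]
river: ρ → (-7,5,7)
river: ρ → (7,9,-5)
river: ρ → (-5,11,5)
ρ-cycle length = 4 (tail of 1 descent step not counted)

4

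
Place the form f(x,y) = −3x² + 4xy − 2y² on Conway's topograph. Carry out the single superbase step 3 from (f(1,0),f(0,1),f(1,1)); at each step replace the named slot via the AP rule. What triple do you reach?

start (-3,-2,-1) = (f(1,0),f(0,1),f(1,1))
replace slot 3: 2·((-3)+(-2)) − (-1) = -9 → (-3,-2,-9)

-3,-2,-9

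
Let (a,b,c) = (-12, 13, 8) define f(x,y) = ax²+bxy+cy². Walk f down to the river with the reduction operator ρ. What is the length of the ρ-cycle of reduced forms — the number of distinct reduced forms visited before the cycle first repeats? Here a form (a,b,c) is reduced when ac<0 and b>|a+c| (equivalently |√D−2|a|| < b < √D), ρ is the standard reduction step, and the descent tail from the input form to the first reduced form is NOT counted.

D = 553, ⌊√D⌋ = 23
river: ρ → (8,19,-6)
river: ρ → (-6,17,11)
river: ρ → (11,5,-12)
river: ρ → (-12,19,4)
river: ρ → (4,21,-7)
river: ρ → (-7,21,4)
river: ρ → (4,19,-12)
river: ρ → (-12,5,11)
river: ρ → (11,17,-6)
river: ρ → (-6,19,8)
river: ρ → (8,13,-12)
river: ρ → (-12,11,9)
river: ρ → (9,7,-14)
river: ρ → (-14,21,2)
river: ρ → (2,23,-3)
river: ρ → (-3,19,16)
river: ρ → (16,13,-6)
river: ρ → (-6,23,1)
river: ρ → (1,23,-6)
river: ρ → (-6,13,16)
river: ρ → (16,19,-3)
river: ρ → (-3,23,2)
river: ρ → (2,21,-14)
river: ρ → (-14,7,9)
river: ρ → (9,11,-12)
river: ρ → (-12,13,8)
ρ-cycle length = 26 (tail of 0 descent steps not counted)

26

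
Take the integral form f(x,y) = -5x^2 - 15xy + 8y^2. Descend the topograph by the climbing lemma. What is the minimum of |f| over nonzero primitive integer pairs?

descent: ρ → (8,15,-5)  [lands on river]
river: ρ → (-5,15,8)
river: ρ → (8,17,-3)
river: ρ → (-3,19,2)
river: ρ → (2,17,-12)
river: ρ → (-12,7,7)
river: ρ → (7,7,-12)
river: ρ → (-12,17,2)
river: ρ → (2,19,-3)
river: ρ → (-3,17,8)
closes: descent 1, river 10
min |a| on river = 2

2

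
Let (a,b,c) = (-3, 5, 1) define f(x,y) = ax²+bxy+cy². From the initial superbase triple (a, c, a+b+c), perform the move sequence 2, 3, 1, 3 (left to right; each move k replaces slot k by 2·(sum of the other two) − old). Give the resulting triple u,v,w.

start (-3,1,3) = (f(1,0),f(0,1),f(1,1))
replace slot 2: 2·((-3)+3) − 1 = -1 → (-3,-1,3)
replace slot 3: 2·((-3)+(-1)) − 3 = -11 → (-3,-1,-11)
replace slot 1: 2·((-1)+(-11)) − (-3) = -21 → (-21,-1,-11)
replace slot 3: 2·((-21)+(-1)) − (-11) = -33 → (-21,-1,-33)

-21,-1,-33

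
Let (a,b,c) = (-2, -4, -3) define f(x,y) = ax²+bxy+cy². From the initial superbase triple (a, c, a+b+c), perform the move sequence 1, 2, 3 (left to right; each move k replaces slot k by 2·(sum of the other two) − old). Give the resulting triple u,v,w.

start (-2,-3,-9) = (f(1,0),f(0,1),f(1,1))
replace slot 1: 2·((-3)+(-9)) − (-2) = -22 → (-22,-3,-9)
replace slot 2: 2·((-22)+(-9)) − (-3) = -59 → (-22,-59,-9)
replace slot 3: 2·((-22)+(-59)) − (-9) = -153 → (-22,-59,-153)

-22,-59,-153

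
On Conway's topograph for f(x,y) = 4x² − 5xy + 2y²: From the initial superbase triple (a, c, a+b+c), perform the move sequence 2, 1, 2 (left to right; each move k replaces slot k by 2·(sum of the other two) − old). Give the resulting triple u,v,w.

start (4,2,1) = (f(1,0),f(0,1),f(1,1))
replace slot 2: 2·(4+1) − 2 = 8 → (4,8,1)
replace slot 1: 2·(8+1) − 4 = 14 → (14,8,1)
replace slot 2: 2·(14+1) − 8 = 22 → (14,22,1)

14,22,1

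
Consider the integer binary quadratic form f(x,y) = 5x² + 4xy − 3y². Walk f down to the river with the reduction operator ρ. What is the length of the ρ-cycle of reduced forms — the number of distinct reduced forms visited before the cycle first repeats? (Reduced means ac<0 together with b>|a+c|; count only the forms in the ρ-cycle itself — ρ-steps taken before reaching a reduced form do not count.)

D = 76, ⌊√D⌋ = 8
river: ρ → (-3,8,1)
river: ρ → (1,8,-3)
river: ρ → (-3,4,5)
river: ρ → (5,6,-2)
river: ρ → (-2,6,5)
river: ρ → (5,4,-3)
ρ-cycle length = 6 (tail of 0 descent steps not counted)

6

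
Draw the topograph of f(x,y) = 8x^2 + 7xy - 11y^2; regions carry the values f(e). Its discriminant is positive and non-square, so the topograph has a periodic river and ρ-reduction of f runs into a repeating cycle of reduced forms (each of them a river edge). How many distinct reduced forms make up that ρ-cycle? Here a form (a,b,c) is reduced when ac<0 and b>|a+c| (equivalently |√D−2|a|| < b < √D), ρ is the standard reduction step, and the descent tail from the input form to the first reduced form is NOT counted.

D = 401, ⌊√D⌋ = 20
river: ρ → (-11,15,4)
river: ρ → (4,17,-7)
river: ρ → (-7,11,10)
river: ρ → (10,9,-8)
river: ρ → (-8,7,11)
river: ρ → (11,15,-4)
river: ρ → (-4,17,7)
river: ρ → (7,11,-10)
river: ρ → (-10,9,8)
river: ρ → (8,7,-11)
ρ-cycle length = 10 (tail of 0 descent steps not counted)

10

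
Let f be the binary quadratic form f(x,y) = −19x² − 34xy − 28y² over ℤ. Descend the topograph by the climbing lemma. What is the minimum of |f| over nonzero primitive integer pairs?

translate: b→-4 (≡34 mod 38), so (19,34,28)→(19,-4,13)
flip: (19,-4,13)→(13,4,19)
reduced (well bottom): (13,4,19) with a≤c, −a<b≤a
well minimum |f| = |-13| = 13 (negative-definite)

13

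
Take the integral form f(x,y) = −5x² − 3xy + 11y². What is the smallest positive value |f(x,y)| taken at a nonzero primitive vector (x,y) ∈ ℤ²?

descent: ρ → (11,3,-5)
descent: ρ → (-5,7,9)  [lands on river]
river: ρ → (9,11,-3)
river: ρ → (-3,13,5)
river: ρ → (5,7,-9)
river: ρ → (-9,11,3)
river: ρ → (3,13,-5)
closes: descent 2, river 6
min |a| on river = 3

3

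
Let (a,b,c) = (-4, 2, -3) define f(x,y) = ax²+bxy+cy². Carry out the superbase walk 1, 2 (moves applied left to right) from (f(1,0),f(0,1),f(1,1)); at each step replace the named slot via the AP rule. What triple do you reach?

start (-4,-3,-5) = (f(1,0),f(0,1),f(1,1))
replace slot 1: 2·((-3)+(-5)) − (-4) = -12 → (-12,-3,-5)
replace slot 2: 2·((-12)+(-5)) − (-3) = -31 → (-12,-31,-5)

-12,-31,-5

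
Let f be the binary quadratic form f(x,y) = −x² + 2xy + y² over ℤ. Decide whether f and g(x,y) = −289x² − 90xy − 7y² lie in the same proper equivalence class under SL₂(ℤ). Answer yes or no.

D₁ = 8, D₂ = 8
river cycle of f (length 2): (1, 2, -1), (-1, 2, 1)
river cycle of g (length 2): (-1, 2, 1), (1, 2, -1)
cycles coincide ⇒ equivalent

yes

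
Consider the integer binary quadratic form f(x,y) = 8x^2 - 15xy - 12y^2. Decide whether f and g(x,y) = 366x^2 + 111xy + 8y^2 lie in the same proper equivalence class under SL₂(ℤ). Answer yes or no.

D₁ = 609, D₂ = 609
river cycle of f (length 16): (-12, 15, 8), (8, 17, -10), (-10, 23, 2), (2, 21, -21), (-21, 21, 2), (2, 23, -10), (-10, 17, 8), (8, 15, -12), (-12, 9, 11), (11, 13, -10), … (6 more)
river cycle of g (length 16): (8, 17, -10), (-10, 23, 2), (2, 21, -21), (-21, 21, 2), (2, 23, -10), (-10, 17, 8), (8, 15, -12), (-12, 9, 11), (11, 13, -10), (-10, 7, 14), … (6 more)
cycles coincide ⇒ equivalent

yes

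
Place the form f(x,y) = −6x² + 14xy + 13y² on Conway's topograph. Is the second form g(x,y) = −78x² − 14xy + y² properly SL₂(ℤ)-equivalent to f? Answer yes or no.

D₁ = 508, D₂ = 508
river cycle of f (length 12): (13, 12, -7), (-7, 16, 9), (9, 20, -3), (-3, 22, 2), (2, 22, -3), (-3, 20, 9), (9, 16, -7), (-7, 12, 13), (13, 14, -6), (-6, 22, 1), … (2 more)
river cycle of g (length 12): (1, 22, -6), (-6, 14, 13), (13, 12, -7), (-7, 16, 9), (9, 20, -3), (-3, 22, 2), (2, 22, -3), (-3, 20, 9), (9, 16, -7), (-7, 12, 13), … (2 more)
cycles coincide ⇒ equivalent

yes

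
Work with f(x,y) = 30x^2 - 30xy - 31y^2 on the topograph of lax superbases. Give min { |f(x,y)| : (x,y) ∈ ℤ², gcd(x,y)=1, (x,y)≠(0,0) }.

descent: ρ → (-31,30,30)  [lands on river]
river: ρ → (30,30,-31)
river: ρ → (-31,32,29)
river: ρ → (29,26,-34)
river: ρ → (-34,42,21)
river: ρ → (21,42,-34)
river: ρ → (-34,26,29)
river: ρ → (29,32,-31)
closes: descent 1, river 8
min |a| on river = 21

21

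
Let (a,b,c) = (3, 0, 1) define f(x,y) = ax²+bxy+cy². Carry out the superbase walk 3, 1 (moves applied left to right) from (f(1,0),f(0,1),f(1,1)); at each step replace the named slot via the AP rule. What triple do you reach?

start (3,1,4) = (f(1,0),f(0,1),f(1,1))
replace slot 3: 2·(3+1) − 4 = 4 → (3,1,4)
replace slot 1: 2·(1+4) − 3 = 7 → (7,1,4)

7,1,4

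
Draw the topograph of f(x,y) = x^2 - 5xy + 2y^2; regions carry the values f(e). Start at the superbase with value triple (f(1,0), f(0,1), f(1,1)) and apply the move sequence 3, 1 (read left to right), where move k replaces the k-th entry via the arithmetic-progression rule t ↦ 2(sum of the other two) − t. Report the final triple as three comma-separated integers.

start (1,2,-2) = (f(1,0),f(0,1),f(1,1))
replace slot 3: 2·(1+2) − (-2) = 8 → (1,2,8)
replace slot 1: 2·(2+8) − 1 = 19 → (19,2,8)

19,2,8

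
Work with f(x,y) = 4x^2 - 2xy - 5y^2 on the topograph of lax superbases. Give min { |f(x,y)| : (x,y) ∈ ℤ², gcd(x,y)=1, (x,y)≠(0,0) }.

descent: ρ → (-5,2,4)  [lands on river]
river: ρ → (4,6,-3)
river: ρ → (-3,6,4)
river: ρ → (4,2,-5)
river: ρ → (-5,8,1)
river: ρ → (1,8,-5)
closes: descent 1, river 6
min |a| on river = 1

1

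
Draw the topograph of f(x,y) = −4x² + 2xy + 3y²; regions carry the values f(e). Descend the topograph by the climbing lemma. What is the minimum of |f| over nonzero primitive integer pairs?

river: ρ → (3,4,-3)
river: ρ → (-3,2,4)
river: ρ → (4,6,-1)
river: ρ → (-1,6,4)
river: ρ → (4,2,-3)
river: ρ → (-3,4,3)
river: ρ → (3,2,-4)
river: ρ → (-4,6,1)
river: ρ → (1,6,-4)
river: ρ → (-4,2,3)
closes: descent 0, river 10
min |a| on river = 1

1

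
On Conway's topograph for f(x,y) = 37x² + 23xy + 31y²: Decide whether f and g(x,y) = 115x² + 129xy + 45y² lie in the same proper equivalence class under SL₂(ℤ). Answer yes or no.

D₁ = -4059, D₂ = -4059
f: flip: (37,23,31)→(31,-23,37)
f: reduced (well bottom): (31,-23,37) with a≤c, −a<b≤a
g: translate: b→-101 (≡129 mod 230), so (115,129,45)→(115,-101,31)
g: flip: (115,-101,31)→(31,101,115)
g: translate: b→-23 (≡101 mod 62), so (31,101,115)→(31,-23,37)
g: reduced (well bottom): (31,-23,37) with a≤c, −a<b≤a
reduced forms (31, -23, 37) vs (31, -23, 37) ⇒ equivalent

yes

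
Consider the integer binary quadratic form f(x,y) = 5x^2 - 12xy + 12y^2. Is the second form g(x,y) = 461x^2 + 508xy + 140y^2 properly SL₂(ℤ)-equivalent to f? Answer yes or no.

D₁ = -96, D₂ = -96
f: translate: b→-2 (≡-12 mod 10), so (5,-12,12)→(5,-2,5)
f: flip: (5,-2,5)→(5,2,5)
f: reduced (well bottom): (5,2,5) with a≤c, −a<b≤a
g: translate: b→-414 (≡508 mod 922), so (461,508,140)→(461,-414,93)
g: flip: (461,-414,93)→(93,414,461)
g: translate: b→42 (≡414 mod 186), so (93,414,461)→(93,42,5)
g: flip: (93,42,5)→(5,-42,93)
g: translate: b→-2 (≡-42 mod 10), so (5,-42,93)→(5,-2,5)
g: flip: (5,-2,5)→(5,2,5)
g: reduced (well bottom): (5,2,5) with a≤c, −a<b≤a
reduced forms (5, 2, 5) vs (5, 2, 5) ⇒ equivalent

yes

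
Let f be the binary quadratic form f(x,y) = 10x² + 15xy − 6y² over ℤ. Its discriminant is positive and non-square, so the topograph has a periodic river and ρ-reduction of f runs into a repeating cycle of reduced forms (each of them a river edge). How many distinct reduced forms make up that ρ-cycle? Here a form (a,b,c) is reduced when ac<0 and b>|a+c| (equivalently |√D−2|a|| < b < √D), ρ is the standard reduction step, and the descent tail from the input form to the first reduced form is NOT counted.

D = 465, ⌊√D⌋ = 21
river: ρ → (-6,21,1)
river: ρ → (1,21,-6)
river: ρ → (-6,15,10)
river: ρ → (10,5,-11)
river: ρ → (-11,17,4)
river: ρ → (4,15,-15)
river: ρ → (-15,15,4)
river: ρ → (4,17,-11)
river: ρ → (-11,5,10)
river: ρ → (10,15,-6)
ρ-cycle length = 10 (tail of 0 descent steps not counted)

10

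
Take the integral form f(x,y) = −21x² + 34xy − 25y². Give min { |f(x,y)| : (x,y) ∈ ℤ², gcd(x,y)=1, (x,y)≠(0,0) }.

translate: b→8 (≡-34 mod 42), so (21,-34,25)→(21,8,12)
flip: (21,8,12)→(12,-8,21)
reduced (well bottom): (12,-8,21) with a≤c, −a<b≤a
well minimum |f| = |-12| = 12 (negative-definite)

12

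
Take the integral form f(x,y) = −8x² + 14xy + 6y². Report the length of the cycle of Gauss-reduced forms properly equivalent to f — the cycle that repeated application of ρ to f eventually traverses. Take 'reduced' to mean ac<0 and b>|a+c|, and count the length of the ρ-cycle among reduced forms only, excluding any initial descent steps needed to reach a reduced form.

D = 388, ⌊√D⌋ = 19
river: ρ → (6,10,-12)
river: ρ → (-12,14,4)
river: ρ → (4,18,-4)
river: ρ → (-4,14,12)
river: ρ → (12,10,-6)
river: ρ → (-6,14,8)
river: ρ → (8,18,-2)
river: ρ → (-2,18,8)
river: ρ → (8,14,-6)
river: ρ → (-6,10,12)
river: ρ → (12,14,-4)
river: ρ → (-4,18,4)
river: ρ → (4,14,-12)
river: ρ → (-12,10,6)
river: ρ → (6,14,-8)
river: ρ → (-8,18,2)
river: ρ → (2,18,-8)
river: ρ → (-8,14,6)
ρ-cycle length = 18 (tail of 0 descent steps not counted)

18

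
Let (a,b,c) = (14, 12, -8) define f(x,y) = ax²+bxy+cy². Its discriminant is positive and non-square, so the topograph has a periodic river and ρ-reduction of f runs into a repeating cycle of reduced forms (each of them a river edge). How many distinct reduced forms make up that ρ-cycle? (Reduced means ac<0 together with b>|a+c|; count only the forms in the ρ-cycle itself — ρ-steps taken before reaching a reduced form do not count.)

D = 592, ⌊√D⌋ = 24
river: ρ → (-8,20,6)
river: ρ → (6,16,-14)
river: ρ → (-14,12,8)
river: ρ → (8,20,-6)
river: ρ → (-6,16,14)
river: ρ → (14,12,-8)
ρ-cycle length = 6 (tail of 0 descent steps not counted)

6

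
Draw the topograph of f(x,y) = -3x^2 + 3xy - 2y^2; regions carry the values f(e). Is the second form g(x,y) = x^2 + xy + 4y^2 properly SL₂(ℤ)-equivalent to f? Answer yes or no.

D₁ = -15, D₂ = -15
f is negative-definite; reduce −f:
−f: translate: b→3 (≡-3 mod 6), so (3,-3,2)→(3,3,2)
−f: flip: (3,3,2)→(2,-3,3)
−f: translate: b→1 (≡-3 mod 4), so (2,-3,3)→(2,1,2)
−f: reduced (well bottom): (2,1,2) with a≤c, −a<b≤a
flip sign back: reduced form of f is (-2,-1,-2)
g: reduced (well bottom): (1,1,4) with a≤c, −a<b≤a
reduced forms (-2, -1, -2) vs (1, 1, 4) ⇒ inequivalent

no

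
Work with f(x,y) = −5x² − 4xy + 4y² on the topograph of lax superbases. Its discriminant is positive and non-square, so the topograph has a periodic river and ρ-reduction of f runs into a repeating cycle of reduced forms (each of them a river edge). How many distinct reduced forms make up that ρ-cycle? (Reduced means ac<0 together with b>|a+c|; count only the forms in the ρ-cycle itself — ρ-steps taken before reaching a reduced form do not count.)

D = 96, ⌊√D⌋ = 9
descent: ρ → (4,4,-5)  [lands on river]
river: ρ → (-5,6,3)
river: ρ → (3,6,-5)
river: ρ → (-5,4,4)
ρ-cycle length = 4 (tail of 1 descent step not counted)

4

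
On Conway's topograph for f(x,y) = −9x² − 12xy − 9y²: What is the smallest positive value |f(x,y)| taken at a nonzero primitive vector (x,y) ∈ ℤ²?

translate: b→-6 (≡12 mod 18), so (9,12,9)→(9,-6,6)
flip: (9,-6,6)→(6,6,9)
reduced (well bottom): (6,6,9) with a≤c, −a<b≤a
well minimum |f| = |-6| = 6 (negative-definite)

6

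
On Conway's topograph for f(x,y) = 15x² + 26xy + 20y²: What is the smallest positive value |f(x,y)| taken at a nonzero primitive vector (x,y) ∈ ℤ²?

translate: b→-4 (≡26 mod 30), so (15,26,20)→(15,-4,9)
flip: (15,-4,9)→(9,4,15)
reduced (well bottom): (9,4,15) with a≤c, −a<b≤a
well minimum = a = 9

9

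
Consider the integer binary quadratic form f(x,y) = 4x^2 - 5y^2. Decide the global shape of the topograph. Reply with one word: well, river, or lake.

D = b²−4ac = 0² − 4·4·(-5) = 80
D > 0 non-square ⇒ indefinite ⇒ periodic river

river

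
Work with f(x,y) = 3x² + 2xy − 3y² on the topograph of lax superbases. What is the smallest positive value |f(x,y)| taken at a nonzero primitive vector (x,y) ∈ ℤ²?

river: ρ → (-3,4,2)
river: ρ → (2,4,-3)
river: ρ → (-3,2,3)
river: ρ → (3,4,-2)
river: ρ → (-2,4,3)
river: ρ → (3,2,-3)
closes: descent 0, river 6
min |a| on river = 2

2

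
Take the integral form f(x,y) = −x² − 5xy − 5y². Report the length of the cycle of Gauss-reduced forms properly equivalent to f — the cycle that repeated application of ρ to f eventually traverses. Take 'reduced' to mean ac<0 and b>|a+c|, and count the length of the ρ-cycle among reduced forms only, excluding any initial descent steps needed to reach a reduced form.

D = 5, ⌊√D⌋ = 2
descent: ρ → (-5,5,-1)
descent: ρ → (-1,1,1)  [lands on river]
river: ρ → (1,1,-1)
ρ-cycle length = 2 (tail of 2 descent steps not counted)

2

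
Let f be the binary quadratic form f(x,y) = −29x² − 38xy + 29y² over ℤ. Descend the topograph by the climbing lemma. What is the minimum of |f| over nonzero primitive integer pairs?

descent: ρ → (29,38,-29)  [lands on river]
river: ρ → (-29,20,38)
river: ρ → (38,56,-11)
river: ρ → (-11,54,43)
river: ρ → (43,32,-22)
river: ρ → (-22,56,19)
river: ρ → (19,58,-19)
river: ρ → (-19,56,22)
river: ρ → (22,32,-43)
river: ρ → (-43,54,11)
river: ρ → (11,56,-38)
river: ρ → (-38,20,29)
closes: descent 1, river 12
min |a| on river = 11

11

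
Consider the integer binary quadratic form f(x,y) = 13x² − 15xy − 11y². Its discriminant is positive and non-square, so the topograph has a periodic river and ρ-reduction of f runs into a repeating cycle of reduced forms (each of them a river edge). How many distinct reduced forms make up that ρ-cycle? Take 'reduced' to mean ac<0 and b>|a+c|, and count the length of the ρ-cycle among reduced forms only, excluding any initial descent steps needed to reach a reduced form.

D = 797, ⌊√D⌋ = 28
descent: ρ → (-11,15,13)  [lands on river]
river: ρ → (13,11,-13)
river: ρ → (-13,15,11)
river: ρ → (11,7,-17)
river: ρ → (-17,27,1)
river: ρ → (1,27,-17)
river: ρ → (-17,7,11)
river: ρ → (11,15,-13)
river: ρ → (-13,11,13)
river: ρ → (13,15,-11)
river: ρ → (-11,7,17)
river: ρ → (17,27,-1)
river: ρ → (-1,27,17)
river: ρ → (17,7,-11)
ρ-cycle length = 14 (tail of 1 descent step not counted)

14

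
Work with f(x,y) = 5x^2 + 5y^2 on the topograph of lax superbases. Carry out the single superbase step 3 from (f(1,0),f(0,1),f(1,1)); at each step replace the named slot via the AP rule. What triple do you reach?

start (5,5,10) = (f(1,0),f(0,1),f(1,1))
replace slot 3: 2·(5+5) − 10 = 10 → (5,5,10)

5,5,10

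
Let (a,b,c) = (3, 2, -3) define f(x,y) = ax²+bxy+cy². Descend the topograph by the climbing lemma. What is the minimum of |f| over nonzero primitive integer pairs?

river: ρ → (-3,4,2)
river: ρ → (2,4,-3)
river: ρ → (-3,2,3)
river: ρ → (3,4,-2)
river: ρ → (-2,4,3)
river: ρ → (3,2,-3)
closes: descent 0, river 6
min |a| on river = 2

2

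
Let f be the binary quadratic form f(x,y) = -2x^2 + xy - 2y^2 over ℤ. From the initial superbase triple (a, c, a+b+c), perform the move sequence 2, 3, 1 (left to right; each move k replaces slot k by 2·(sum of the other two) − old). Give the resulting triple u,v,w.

start (-2,-2,-3) = (f(1,0),f(0,1),f(1,1))
replace slot 2: 2·((-2)+(-3)) − (-2) = -8 → (-2,-8,-3)
replace slot 3: 2·((-2)+(-8)) − (-3) = -17 → (-2,-8,-17)
replace slot 1: 2·((-8)+(-17)) − (-2) = -48 → (-48,-8,-17)

-48,-8,-17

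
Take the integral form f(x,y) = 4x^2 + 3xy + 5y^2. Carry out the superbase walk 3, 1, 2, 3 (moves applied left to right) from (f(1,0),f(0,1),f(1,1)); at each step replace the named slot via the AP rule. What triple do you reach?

start (4,5,12) = (f(1,0),f(0,1),f(1,1))
replace slot 3: 2·(4+5) − 12 = 6 → (4,5,6)
replace slot 1: 2·(5+6) − 4 = 18 → (18,5,6)
replace slot 2: 2·(18+6) − 5 = 43 → (18,43,6)
replace slot 3: 2·(18+43) − 6 = 116 → (18,43,116)

18,43,116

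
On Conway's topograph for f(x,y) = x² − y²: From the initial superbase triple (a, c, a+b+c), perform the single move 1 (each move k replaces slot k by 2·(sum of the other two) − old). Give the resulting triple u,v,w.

start (1,-1,0) = (f(1,0),f(0,1),f(1,1))
replace slot 1: 2·((-1)+0) − 1 = -3 → (-3,-1,0)

-3,-1,0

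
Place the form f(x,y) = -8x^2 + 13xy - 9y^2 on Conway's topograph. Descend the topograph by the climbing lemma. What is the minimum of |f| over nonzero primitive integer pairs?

translate: b→3 (≡-13 mod 16), so (8,-13,9)→(8,3,4)
flip: (8,3,4)→(4,-3,8)
reduced (well bottom): (4,-3,8) with a≤c, −a<b≤a
well minimum |f| = |-4| = 4 (negative-definite)

4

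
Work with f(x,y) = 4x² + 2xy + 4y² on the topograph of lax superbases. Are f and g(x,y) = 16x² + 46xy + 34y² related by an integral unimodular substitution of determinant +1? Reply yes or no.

D₁ = -60, D₂ = -60
f: reduced (well bottom): (4,2,4) with a≤c, −a<b≤a
g: translate: b→14 (≡46 mod 32), so (16,46,34)→(16,14,4)
g: flip: (16,14,4)→(4,-14,16)
g: translate: b→2 (≡-14 mod 8), so (4,-14,16)→(4,2,4)
g: reduced (well bottom): (4,2,4) with a≤c, −a<b≤a
reduced forms (4, 2, 4) vs (4, 2, 4) ⇒ equivalent

yes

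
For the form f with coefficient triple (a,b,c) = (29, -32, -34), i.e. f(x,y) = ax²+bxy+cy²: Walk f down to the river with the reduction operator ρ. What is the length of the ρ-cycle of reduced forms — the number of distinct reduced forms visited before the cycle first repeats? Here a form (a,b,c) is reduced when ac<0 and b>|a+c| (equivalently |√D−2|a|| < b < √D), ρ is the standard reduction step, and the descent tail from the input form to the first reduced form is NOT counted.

D = 4968, ⌊√D⌋ = 70
descent: ρ → (-34,32,29)  [lands on river]
river: ρ → (29,26,-37)
river: ρ → (-37,48,18)
river: ρ → (18,60,-19)
river: ρ → (-19,54,27)
river: ρ → (27,54,-19)
river: ρ → (-19,60,18)
river: ρ → (18,48,-37)
river: ρ → (-37,26,29)
river: ρ → (29,32,-34)
river: ρ → (-34,36,27)
river: ρ → (27,18,-43)
river: ρ → (-43,68,2)
river: ρ → (2,68,-43)
river: ρ → (-43,18,27)
river: ρ → (27,36,-34)
ρ-cycle length = 16 (tail of 1 descent step not counted)

16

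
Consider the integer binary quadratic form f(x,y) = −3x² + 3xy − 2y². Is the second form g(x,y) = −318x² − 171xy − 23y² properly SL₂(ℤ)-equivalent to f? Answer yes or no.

D₁ = -15, D₂ = -15
f is negative-definite; reduce −f:
−f: translate: b→3 (≡-3 mod 6), so (3,-3,2)→(3,3,2)
−f: flip: (3,3,2)→(2,-3,3)
−f: translate: b→1 (≡-3 mod 4), so (2,-3,3)→(2,1,2)
−f: reduced (well bottom): (2,1,2) with a≤c, −a<b≤a
flip sign back: reduced form of f is (-2,-1,-2)
g is negative-definite; reduce −g:
−g: flip: (318,171,23)→(23,-171,318)
−g: translate: b→13 (≡-171 mod 46), so (23,-171,318)→(23,13,2)
−g: flip: (23,13,2)→(2,-13,23)
−g: translate: b→-1 (≡-13 mod 4), so (2,-13,23)→(2,-1,2)
−g: flip: (2,-1,2)→(2,1,2)
−g: reduced (well bottom): (2,1,2) with a≤c, −a<b≤a
flip sign back: reduced form of g is (-2,-1,-2)
reduced forms (-2, -1, -2) vs (-2, -1, -2) ⇒ equivalent

yes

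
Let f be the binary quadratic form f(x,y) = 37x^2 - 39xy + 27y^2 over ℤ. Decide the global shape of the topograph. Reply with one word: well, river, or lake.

D = b²−4ac = (-39)² − 4·37·27 = -2475
D < 0 ⇒ definite ⇒ every region one sign ⇒ single well

well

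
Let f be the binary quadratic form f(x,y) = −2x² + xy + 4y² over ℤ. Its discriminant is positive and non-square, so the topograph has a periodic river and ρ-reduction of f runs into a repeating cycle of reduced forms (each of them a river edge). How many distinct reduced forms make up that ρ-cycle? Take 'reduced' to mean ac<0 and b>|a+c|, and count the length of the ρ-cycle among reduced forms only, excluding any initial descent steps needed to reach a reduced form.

D = 33, ⌊√D⌋ = 5
descent: ρ → (4,-1,-2)
descent: ρ → (-2,5,1)  [lands on river]
river: ρ → (1,5,-2)
river: ρ → (-2,3,3)
river: ρ → (3,3,-2)
ρ-cycle length = 4 (tail of 2 descent steps not counted)

4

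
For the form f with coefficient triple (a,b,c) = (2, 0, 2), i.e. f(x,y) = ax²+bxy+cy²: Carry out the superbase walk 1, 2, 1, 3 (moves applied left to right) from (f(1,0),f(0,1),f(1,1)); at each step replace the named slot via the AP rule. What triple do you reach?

start (2,2,4) = (f(1,0),f(0,1),f(1,1))
replace slot 1: 2·(2+4) − 2 = 10 → (10,2,4)
replace slot 2: 2·(10+4) − 2 = 26 → (10,26,4)
replace slot 1: 2·(26+4) − 10 = 50 → (50,26,4)
replace slot 3: 2·(50+26) − 4 = 148 → (50,26,148)

50,26,148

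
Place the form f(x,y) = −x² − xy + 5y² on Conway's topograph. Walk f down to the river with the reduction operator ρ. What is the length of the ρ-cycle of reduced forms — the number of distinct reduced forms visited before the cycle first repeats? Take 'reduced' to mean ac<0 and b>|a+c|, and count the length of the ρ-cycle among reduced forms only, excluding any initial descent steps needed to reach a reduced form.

D = 21, ⌊√D⌋ = 4
descent: ρ → (5,1,-1)
descent: ρ → (-1,3,3)  [lands on river]
river: ρ → (3,3,-1)
ρ-cycle length = 2 (tail of 2 descent steps not counted)

2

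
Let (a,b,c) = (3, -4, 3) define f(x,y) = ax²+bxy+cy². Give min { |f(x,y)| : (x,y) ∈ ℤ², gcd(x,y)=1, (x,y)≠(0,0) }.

translate: b→2 (≡-4 mod 6), so (3,-4,3)→(3,2,2)
flip: (3,2,2)→(2,-2,3)
translate: b→2 (≡-2 mod 4), so (2,-2,3)→(2,2,3)
reduced (well bottom): (2,2,3) with a≤c, −a<b≤a
well minimum = a = 2

2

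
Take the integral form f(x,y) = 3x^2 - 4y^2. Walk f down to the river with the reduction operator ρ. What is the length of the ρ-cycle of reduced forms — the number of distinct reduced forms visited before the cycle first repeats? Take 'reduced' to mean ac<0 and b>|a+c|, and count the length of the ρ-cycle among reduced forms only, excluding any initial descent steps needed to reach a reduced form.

D = 48, ⌊√D⌋ = 6
descent: ρ → (-4,0,3)
descent: ρ → (3,6,-1)  [lands on river]
river: ρ → (-1,6,3)
ρ-cycle length = 2 (tail of 2 descent steps not counted)

2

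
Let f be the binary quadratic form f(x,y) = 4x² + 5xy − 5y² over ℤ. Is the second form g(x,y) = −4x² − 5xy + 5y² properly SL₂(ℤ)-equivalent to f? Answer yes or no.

D₁ = 105, D₂ = 105
river cycle of f (length 6): (-5, 5, 4), (4, 3, -6), (-6, 9, 1), (1, 9, -6), (-6, 3, 4), (4, 5, -5)
river cycle of g (length 6): (5, 5, -4), (-4, 3, 6), (6, 9, -1), (-1, 9, 6), (6, 3, -4), (-4, 5, 5)
cycles differ ⇒ inequivalent

no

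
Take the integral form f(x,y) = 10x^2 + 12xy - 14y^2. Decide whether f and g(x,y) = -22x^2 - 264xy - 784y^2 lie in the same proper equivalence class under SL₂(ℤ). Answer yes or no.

D₁ = 704, D₂ = 704
river cycle of f (length 8): (-14, 16, 8), (8, 16, -14), (-14, 12, 10), (10, 8, -16), (-16, 24, 2), (2, 24, -16), (-16, 8, 10), (10, 12, -14)
river cycle of g (length 8): (8, 16, -14), (-14, 12, 10), (10, 8, -16), (-16, 24, 2), (2, 24, -16), (-16, 8, 10), (10, 12, -14), (-14, 16, 8)
cycles coincide ⇒ equivalent

yes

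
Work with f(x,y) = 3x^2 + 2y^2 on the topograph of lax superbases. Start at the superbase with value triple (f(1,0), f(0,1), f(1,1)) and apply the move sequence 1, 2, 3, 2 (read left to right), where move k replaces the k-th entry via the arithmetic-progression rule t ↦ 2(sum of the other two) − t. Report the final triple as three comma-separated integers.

start (3,2,5) = (f(1,0),f(0,1),f(1,1))
replace slot 1: 2·(2+5) − 3 = 11 → (11,2,5)
replace slot 2: 2·(11+5) − 2 = 30 → (11,30,5)
replace slot 3: 2·(11+30) − 5 = 77 → (11,30,77)
replace slot 2: 2·(11+77) − 30 = 146 → (11,146,77)

11,146,77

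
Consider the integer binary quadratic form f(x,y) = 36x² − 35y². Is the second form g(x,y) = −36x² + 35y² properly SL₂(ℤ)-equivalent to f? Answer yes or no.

D₁ = 5040, D₂ = 5040
river cycle of f (length 2): (-35, 70, 1), (1, 70, -35)
river cycle of g (length 2): (35, 70, -1), (-1, 70, 35)
cycles differ ⇒ inequivalent

no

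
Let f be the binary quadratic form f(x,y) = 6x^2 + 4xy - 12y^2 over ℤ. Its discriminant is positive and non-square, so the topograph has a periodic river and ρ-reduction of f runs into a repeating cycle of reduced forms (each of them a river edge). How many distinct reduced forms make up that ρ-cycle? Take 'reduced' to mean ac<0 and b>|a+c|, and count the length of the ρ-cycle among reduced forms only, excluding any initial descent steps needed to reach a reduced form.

D = 304, ⌊√D⌋ = 17
descent: ρ → (-12,-4,6)
descent: ρ → (6,16,-2)  [lands on river]
river: ρ → (-2,16,6)
river: ρ → (6,8,-10)
river: ρ → (-10,12,4)
river: ρ → (4,12,-10)
river: ρ → (-10,8,6)
ρ-cycle length = 6 (tail of 2 descent steps not counted)

6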